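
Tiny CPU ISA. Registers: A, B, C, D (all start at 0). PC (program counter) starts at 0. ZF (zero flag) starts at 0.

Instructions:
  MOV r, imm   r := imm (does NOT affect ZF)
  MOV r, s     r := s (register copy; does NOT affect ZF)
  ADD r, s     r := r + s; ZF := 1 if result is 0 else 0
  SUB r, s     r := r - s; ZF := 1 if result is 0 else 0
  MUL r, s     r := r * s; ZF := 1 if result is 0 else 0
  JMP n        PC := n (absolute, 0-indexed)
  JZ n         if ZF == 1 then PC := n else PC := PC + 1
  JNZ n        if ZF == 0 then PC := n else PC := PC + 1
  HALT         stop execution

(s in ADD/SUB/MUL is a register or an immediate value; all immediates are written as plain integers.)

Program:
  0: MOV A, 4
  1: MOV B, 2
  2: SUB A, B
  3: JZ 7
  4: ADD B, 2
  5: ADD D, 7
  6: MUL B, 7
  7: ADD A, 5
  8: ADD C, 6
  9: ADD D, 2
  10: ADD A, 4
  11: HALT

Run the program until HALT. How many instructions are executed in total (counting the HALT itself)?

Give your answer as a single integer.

Answer: 12

Derivation:
Step 1: PC=0 exec 'MOV A, 4'. After: A=4 B=0 C=0 D=0 ZF=0 PC=1
Step 2: PC=1 exec 'MOV B, 2'. After: A=4 B=2 C=0 D=0 ZF=0 PC=2
Step 3: PC=2 exec 'SUB A, B'. After: A=2 B=2 C=0 D=0 ZF=0 PC=3
Step 4: PC=3 exec 'JZ 7'. After: A=2 B=2 C=0 D=0 ZF=0 PC=4
Step 5: PC=4 exec 'ADD B, 2'. After: A=2 B=4 C=0 D=0 ZF=0 PC=5
Step 6: PC=5 exec 'ADD D, 7'. After: A=2 B=4 C=0 D=7 ZF=0 PC=6
Step 7: PC=6 exec 'MUL B, 7'. After: A=2 B=28 C=0 D=7 ZF=0 PC=7
Step 8: PC=7 exec 'ADD A, 5'. After: A=7 B=28 C=0 D=7 ZF=0 PC=8
Step 9: PC=8 exec 'ADD C, 6'. After: A=7 B=28 C=6 D=7 ZF=0 PC=9
Step 10: PC=9 exec 'ADD D, 2'. After: A=7 B=28 C=6 D=9 ZF=0 PC=10
Step 11: PC=10 exec 'ADD A, 4'. After: A=11 B=28 C=6 D=9 ZF=0 PC=11
Step 12: PC=11 exec 'HALT'. After: A=11 B=28 C=6 D=9 ZF=0 PC=11 HALTED
Total instructions executed: 12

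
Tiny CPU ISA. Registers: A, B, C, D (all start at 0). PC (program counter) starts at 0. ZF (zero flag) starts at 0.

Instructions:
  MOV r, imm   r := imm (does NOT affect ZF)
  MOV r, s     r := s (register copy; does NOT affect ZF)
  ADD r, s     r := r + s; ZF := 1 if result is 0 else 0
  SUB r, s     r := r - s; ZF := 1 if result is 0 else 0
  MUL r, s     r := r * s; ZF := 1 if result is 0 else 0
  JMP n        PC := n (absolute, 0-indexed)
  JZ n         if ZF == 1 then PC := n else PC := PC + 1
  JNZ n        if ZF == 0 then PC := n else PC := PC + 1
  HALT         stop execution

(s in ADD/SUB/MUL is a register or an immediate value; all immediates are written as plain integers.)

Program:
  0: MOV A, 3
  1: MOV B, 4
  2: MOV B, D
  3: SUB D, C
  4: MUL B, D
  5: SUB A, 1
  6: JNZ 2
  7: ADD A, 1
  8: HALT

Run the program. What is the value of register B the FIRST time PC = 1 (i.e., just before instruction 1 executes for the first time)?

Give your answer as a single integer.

Step 1: PC=0 exec 'MOV A, 3'. After: A=3 B=0 C=0 D=0 ZF=0 PC=1
First time PC=1: B=0

0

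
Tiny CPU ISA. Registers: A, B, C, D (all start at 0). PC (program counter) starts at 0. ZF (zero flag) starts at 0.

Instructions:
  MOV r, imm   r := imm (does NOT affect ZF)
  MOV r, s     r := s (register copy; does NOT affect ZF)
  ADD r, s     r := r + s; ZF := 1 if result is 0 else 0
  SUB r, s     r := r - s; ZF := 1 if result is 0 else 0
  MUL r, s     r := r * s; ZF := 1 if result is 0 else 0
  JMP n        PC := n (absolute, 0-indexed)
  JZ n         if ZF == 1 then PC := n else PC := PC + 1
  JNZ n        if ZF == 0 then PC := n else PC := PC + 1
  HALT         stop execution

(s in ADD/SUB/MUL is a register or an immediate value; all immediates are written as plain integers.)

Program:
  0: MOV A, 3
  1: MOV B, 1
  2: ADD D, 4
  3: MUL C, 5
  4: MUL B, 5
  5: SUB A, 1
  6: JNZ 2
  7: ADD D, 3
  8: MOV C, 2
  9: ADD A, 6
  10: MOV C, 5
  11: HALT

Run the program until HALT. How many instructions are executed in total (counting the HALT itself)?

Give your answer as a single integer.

Step 1: PC=0 exec 'MOV A, 3'. After: A=3 B=0 C=0 D=0 ZF=0 PC=1
Step 2: PC=1 exec 'MOV B, 1'. After: A=3 B=1 C=0 D=0 ZF=0 PC=2
Step 3: PC=2 exec 'ADD D, 4'. After: A=3 B=1 C=0 D=4 ZF=0 PC=3
Step 4: PC=3 exec 'MUL C, 5'. After: A=3 B=1 C=0 D=4 ZF=1 PC=4
Step 5: PC=4 exec 'MUL B, 5'. After: A=3 B=5 C=0 D=4 ZF=0 PC=5
Step 6: PC=5 exec 'SUB A, 1'. After: A=2 B=5 C=0 D=4 ZF=0 PC=6
Step 7: PC=6 exec 'JNZ 2'. After: A=2 B=5 C=0 D=4 ZF=0 PC=2
Step 8: PC=2 exec 'ADD D, 4'. After: A=2 B=5 C=0 D=8 ZF=0 PC=3
Step 9: PC=3 exec 'MUL C, 5'. After: A=2 B=5 C=0 D=8 ZF=1 PC=4
Step 10: PC=4 exec 'MUL B, 5'. After: A=2 B=25 C=0 D=8 ZF=0 PC=5
Step 11: PC=5 exec 'SUB A, 1'. After: A=1 B=25 C=0 D=8 ZF=0 PC=6
Step 12: PC=6 exec 'JNZ 2'. After: A=1 B=25 C=0 D=8 ZF=0 PC=2
Step 13: PC=2 exec 'ADD D, 4'. After: A=1 B=25 C=0 D=12 ZF=0 PC=3
Step 14: PC=3 exec 'MUL C, 5'. After: A=1 B=25 C=0 D=12 ZF=1 PC=4
Step 15: PC=4 exec 'MUL B, 5'. After: A=1 B=125 C=0 D=12 ZF=0 PC=5
Step 16: PC=5 exec 'SUB A, 1'. After: A=0 B=125 C=0 D=12 ZF=1 PC=6
Step 17: PC=6 exec 'JNZ 2'. After: A=0 B=125 C=0 D=12 ZF=1 PC=7
Step 18: PC=7 exec 'ADD D, 3'. After: A=0 B=125 C=0 D=15 ZF=0 PC=8
Step 19: PC=8 exec 'MOV C, 2'. After: A=0 B=125 C=2 D=15 ZF=0 PC=9
Step 20: PC=9 exec 'ADD A, 6'. After: A=6 B=125 C=2 D=15 ZF=0 PC=10
Step 21: PC=10 exec 'MOV C, 5'. After: A=6 B=125 C=5 D=15 ZF=0 PC=11
Step 22: PC=11 exec 'HALT'. After: A=6 B=125 C=5 D=15 ZF=0 PC=11 HALTED
Total instructions executed: 22

Answer: 22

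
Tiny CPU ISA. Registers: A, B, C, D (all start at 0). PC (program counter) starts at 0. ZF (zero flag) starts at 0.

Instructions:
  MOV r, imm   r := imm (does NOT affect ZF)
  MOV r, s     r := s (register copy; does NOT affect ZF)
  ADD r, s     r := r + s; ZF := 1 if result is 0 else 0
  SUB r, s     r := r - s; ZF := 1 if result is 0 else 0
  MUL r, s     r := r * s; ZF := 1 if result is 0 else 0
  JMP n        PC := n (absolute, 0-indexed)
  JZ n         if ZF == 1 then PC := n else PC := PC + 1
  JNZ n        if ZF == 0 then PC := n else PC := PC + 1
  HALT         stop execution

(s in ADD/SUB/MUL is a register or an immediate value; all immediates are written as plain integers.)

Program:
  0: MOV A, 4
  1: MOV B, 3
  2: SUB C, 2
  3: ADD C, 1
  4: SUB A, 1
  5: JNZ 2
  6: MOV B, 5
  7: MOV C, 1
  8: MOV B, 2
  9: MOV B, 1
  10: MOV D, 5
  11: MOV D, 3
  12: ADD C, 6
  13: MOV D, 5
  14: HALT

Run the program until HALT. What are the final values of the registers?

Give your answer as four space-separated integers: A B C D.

Answer: 0 1 7 5

Derivation:
Step 1: PC=0 exec 'MOV A, 4'. After: A=4 B=0 C=0 D=0 ZF=0 PC=1
Step 2: PC=1 exec 'MOV B, 3'. After: A=4 B=3 C=0 D=0 ZF=0 PC=2
Step 3: PC=2 exec 'SUB C, 2'. After: A=4 B=3 C=-2 D=0 ZF=0 PC=3
Step 4: PC=3 exec 'ADD C, 1'. After: A=4 B=3 C=-1 D=0 ZF=0 PC=4
Step 5: PC=4 exec 'SUB A, 1'. After: A=3 B=3 C=-1 D=0 ZF=0 PC=5
Step 6: PC=5 exec 'JNZ 2'. After: A=3 B=3 C=-1 D=0 ZF=0 PC=2
Step 7: PC=2 exec 'SUB C, 2'. After: A=3 B=3 C=-3 D=0 ZF=0 PC=3
Step 8: PC=3 exec 'ADD C, 1'. After: A=3 B=3 C=-2 D=0 ZF=0 PC=4
Step 9: PC=4 exec 'SUB A, 1'. After: A=2 B=3 C=-2 D=0 ZF=0 PC=5
Step 10: PC=5 exec 'JNZ 2'. After: A=2 B=3 C=-2 D=0 ZF=0 PC=2
Step 11: PC=2 exec 'SUB C, 2'. After: A=2 B=3 C=-4 D=0 ZF=0 PC=3
Step 12: PC=3 exec 'ADD C, 1'. After: A=2 B=3 C=-3 D=0 ZF=0 PC=4
Step 13: PC=4 exec 'SUB A, 1'. After: A=1 B=3 C=-3 D=0 ZF=0 PC=5
Step 14: PC=5 exec 'JNZ 2'. After: A=1 B=3 C=-3 D=0 ZF=0 PC=2
Step 15: PC=2 exec 'SUB C, 2'. After: A=1 B=3 C=-5 D=0 ZF=0 PC=3
Step 16: PC=3 exec 'ADD C, 1'. After: A=1 B=3 C=-4 D=0 ZF=0 PC=4
Step 17: PC=4 exec 'SUB A, 1'. After: A=0 B=3 C=-4 D=0 ZF=1 PC=5
Step 18: PC=5 exec 'JNZ 2'. After: A=0 B=3 C=-4 D=0 ZF=1 PC=6
Step 19: PC=6 exec 'MOV B, 5'. After: A=0 B=5 C=-4 D=0 ZF=1 PC=7
Step 20: PC=7 exec 'MOV C, 1'. After: A=0 B=5 C=1 D=0 ZF=1 PC=8
Step 21: PC=8 exec 'MOV B, 2'. After: A=0 B=2 C=1 D=0 ZF=1 PC=9
Step 22: PC=9 exec 'MOV B, 1'. After: A=0 B=1 C=1 D=0 ZF=1 PC=10
Step 23: PC=10 exec 'MOV D, 5'. After: A=0 B=1 C=1 D=5 ZF=1 PC=11
Step 24: PC=11 exec 'MOV D, 3'. After: A=0 B=1 C=1 D=3 ZF=1 PC=12
Step 25: PC=12 exec 'ADD C, 6'. After: A=0 B=1 C=7 D=3 ZF=0 PC=13
Step 26: PC=13 exec 'MOV D, 5'. After: A=0 B=1 C=7 D=5 ZF=0 PC=14
Step 27: PC=14 exec 'HALT'. After: A=0 B=1 C=7 D=5 ZF=0 PC=14 HALTED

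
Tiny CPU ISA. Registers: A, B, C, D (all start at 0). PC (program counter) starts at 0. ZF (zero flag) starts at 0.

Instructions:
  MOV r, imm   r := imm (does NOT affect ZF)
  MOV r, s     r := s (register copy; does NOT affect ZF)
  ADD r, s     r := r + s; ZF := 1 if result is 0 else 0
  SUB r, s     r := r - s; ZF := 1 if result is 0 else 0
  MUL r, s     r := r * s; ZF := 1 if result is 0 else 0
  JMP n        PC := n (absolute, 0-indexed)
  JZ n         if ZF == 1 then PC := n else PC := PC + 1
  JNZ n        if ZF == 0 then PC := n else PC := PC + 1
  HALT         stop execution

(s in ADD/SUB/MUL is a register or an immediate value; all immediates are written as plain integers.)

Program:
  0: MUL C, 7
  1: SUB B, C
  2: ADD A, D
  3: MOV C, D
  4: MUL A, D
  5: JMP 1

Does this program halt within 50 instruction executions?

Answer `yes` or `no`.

Step 1: PC=0 exec 'MUL C, 7'. After: A=0 B=0 C=0 D=0 ZF=1 PC=1
Step 2: PC=1 exec 'SUB B, C'. After: A=0 B=0 C=0 D=0 ZF=1 PC=2
Step 3: PC=2 exec 'ADD A, D'. After: A=0 B=0 C=0 D=0 ZF=1 PC=3
Step 4: PC=3 exec 'MOV C, D'. After: A=0 B=0 C=0 D=0 ZF=1 PC=4
Step 5: PC=4 exec 'MUL A, D'. After: A=0 B=0 C=0 D=0 ZF=1 PC=5
Step 6: PC=5 exec 'JMP 1'. After: A=0 B=0 C=0 D=0 ZF=1 PC=1
State after step 6 equals state after step 1: the program is in a cycle of length 5 and will never halt.

Answer: no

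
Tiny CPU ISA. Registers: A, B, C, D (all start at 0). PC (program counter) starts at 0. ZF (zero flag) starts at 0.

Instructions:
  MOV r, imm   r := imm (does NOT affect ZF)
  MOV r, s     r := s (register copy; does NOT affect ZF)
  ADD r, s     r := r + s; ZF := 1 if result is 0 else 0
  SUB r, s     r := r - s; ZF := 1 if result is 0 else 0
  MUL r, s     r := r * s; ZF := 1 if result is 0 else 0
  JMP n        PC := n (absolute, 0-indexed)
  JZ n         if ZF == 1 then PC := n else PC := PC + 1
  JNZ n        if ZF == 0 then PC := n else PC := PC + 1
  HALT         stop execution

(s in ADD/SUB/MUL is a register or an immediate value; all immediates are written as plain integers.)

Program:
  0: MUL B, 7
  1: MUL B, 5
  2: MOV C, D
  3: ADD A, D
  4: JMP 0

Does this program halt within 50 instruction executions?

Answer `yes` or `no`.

Step 1: PC=0 exec 'MUL B, 7'. After: A=0 B=0 C=0 D=0 ZF=1 PC=1
Step 2: PC=1 exec 'MUL B, 5'. After: A=0 B=0 C=0 D=0 ZF=1 PC=2
Step 3: PC=2 exec 'MOV C, D'. After: A=0 B=0 C=0 D=0 ZF=1 PC=3
Step 4: PC=3 exec 'ADD A, D'. After: A=0 B=0 C=0 D=0 ZF=1 PC=4
Step 5: PC=4 exec 'JMP 0'. After: A=0 B=0 C=0 D=0 ZF=1 PC=0
Step 6: PC=0 exec 'MUL B, 7'. After: A=0 B=0 C=0 D=0 ZF=1 PC=1
State after step 6 equals state after step 1: the program is in a cycle of length 5 and will never halt.

Answer: no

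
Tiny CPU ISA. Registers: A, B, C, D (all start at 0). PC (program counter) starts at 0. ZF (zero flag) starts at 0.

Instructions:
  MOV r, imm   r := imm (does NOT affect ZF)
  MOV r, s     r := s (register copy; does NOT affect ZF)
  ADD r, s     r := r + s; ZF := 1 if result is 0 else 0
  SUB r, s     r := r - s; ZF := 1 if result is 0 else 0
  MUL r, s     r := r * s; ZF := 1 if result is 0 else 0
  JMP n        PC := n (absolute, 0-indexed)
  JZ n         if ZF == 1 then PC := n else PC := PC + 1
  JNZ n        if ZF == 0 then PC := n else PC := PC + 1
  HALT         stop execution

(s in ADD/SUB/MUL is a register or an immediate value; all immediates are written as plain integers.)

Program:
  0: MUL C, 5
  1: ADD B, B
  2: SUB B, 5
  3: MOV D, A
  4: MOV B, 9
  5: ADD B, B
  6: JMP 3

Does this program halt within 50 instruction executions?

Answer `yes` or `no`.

Step 1: PC=0 exec 'MUL C, 5'. After: A=0 B=0 C=0 D=0 ZF=1 PC=1
Step 2: PC=1 exec 'ADD B, B'. After: A=0 B=0 C=0 D=0 ZF=1 PC=2
Step 3: PC=2 exec 'SUB B, 5'. After: A=0 B=-5 C=0 D=0 ZF=0 PC=3
Step 4: PC=3 exec 'MOV D, A'. After: A=0 B=-5 C=0 D=0 ZF=0 PC=4
Step 5: PC=4 exec 'MOV B, 9'. After: A=0 B=9 C=0 D=0 ZF=0 PC=5
Step 6: PC=5 exec 'ADD B, B'. After: A=0 B=18 C=0 D=0 ZF=0 PC=6
Step 7: PC=6 exec 'JMP 3'. After: A=0 B=18 C=0 D=0 ZF=0 PC=3
Step 8: PC=3 exec 'MOV D, A'. After: A=0 B=18 C=0 D=0 ZF=0 PC=4
Step 9: PC=4 exec 'MOV B, 9'. After: A=0 B=9 C=0 D=0 ZF=0 PC=5
State after step 9 equals state after step 5: the program is in a cycle of length 4 and will never halt.

Answer: no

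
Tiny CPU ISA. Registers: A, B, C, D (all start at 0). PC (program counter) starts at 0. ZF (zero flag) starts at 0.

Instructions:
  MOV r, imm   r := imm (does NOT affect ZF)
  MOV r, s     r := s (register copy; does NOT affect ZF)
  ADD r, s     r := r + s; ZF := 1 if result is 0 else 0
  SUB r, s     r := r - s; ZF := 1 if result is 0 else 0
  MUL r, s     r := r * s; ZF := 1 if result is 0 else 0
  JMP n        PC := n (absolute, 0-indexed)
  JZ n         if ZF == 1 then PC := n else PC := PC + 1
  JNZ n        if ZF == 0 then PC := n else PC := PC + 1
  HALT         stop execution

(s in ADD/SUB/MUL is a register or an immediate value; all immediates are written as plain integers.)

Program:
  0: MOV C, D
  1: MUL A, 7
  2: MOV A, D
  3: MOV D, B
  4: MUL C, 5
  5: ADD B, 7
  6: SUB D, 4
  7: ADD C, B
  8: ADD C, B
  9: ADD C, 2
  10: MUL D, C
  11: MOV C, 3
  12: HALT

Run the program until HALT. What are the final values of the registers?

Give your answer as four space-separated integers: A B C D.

Answer: 0 7 3 -64

Derivation:
Step 1: PC=0 exec 'MOV C, D'. After: A=0 B=0 C=0 D=0 ZF=0 PC=1
Step 2: PC=1 exec 'MUL A, 7'. After: A=0 B=0 C=0 D=0 ZF=1 PC=2
Step 3: PC=2 exec 'MOV A, D'. After: A=0 B=0 C=0 D=0 ZF=1 PC=3
Step 4: PC=3 exec 'MOV D, B'. After: A=0 B=0 C=0 D=0 ZF=1 PC=4
Step 5: PC=4 exec 'MUL C, 5'. After: A=0 B=0 C=0 D=0 ZF=1 PC=5
Step 6: PC=5 exec 'ADD B, 7'. After: A=0 B=7 C=0 D=0 ZF=0 PC=6
Step 7: PC=6 exec 'SUB D, 4'. After: A=0 B=7 C=0 D=-4 ZF=0 PC=7
Step 8: PC=7 exec 'ADD C, B'. After: A=0 B=7 C=7 D=-4 ZF=0 PC=8
Step 9: PC=8 exec 'ADD C, B'. After: A=0 B=7 C=14 D=-4 ZF=0 PC=9
Step 10: PC=9 exec 'ADD C, 2'. After: A=0 B=7 C=16 D=-4 ZF=0 PC=10
Step 11: PC=10 exec 'MUL D, C'. After: A=0 B=7 C=16 D=-64 ZF=0 PC=11
Step 12: PC=11 exec 'MOV C, 3'. After: A=0 B=7 C=3 D=-64 ZF=0 PC=12
Step 13: PC=12 exec 'HALT'. After: A=0 B=7 C=3 D=-64 ZF=0 PC=12 HALTED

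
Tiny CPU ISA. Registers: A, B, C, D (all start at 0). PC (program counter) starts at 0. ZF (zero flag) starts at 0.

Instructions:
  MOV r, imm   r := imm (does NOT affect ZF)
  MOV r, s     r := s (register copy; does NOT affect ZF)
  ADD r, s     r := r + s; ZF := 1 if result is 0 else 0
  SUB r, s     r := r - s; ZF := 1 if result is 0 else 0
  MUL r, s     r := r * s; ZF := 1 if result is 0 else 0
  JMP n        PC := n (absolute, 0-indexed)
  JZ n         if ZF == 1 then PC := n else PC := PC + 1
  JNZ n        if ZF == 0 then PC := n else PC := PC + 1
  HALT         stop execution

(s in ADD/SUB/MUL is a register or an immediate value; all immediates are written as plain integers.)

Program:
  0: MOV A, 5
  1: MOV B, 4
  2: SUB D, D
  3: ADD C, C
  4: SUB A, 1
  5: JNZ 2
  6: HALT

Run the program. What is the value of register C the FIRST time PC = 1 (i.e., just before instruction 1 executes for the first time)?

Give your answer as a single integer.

Step 1: PC=0 exec 'MOV A, 5'. After: A=5 B=0 C=0 D=0 ZF=0 PC=1
First time PC=1: C=0

0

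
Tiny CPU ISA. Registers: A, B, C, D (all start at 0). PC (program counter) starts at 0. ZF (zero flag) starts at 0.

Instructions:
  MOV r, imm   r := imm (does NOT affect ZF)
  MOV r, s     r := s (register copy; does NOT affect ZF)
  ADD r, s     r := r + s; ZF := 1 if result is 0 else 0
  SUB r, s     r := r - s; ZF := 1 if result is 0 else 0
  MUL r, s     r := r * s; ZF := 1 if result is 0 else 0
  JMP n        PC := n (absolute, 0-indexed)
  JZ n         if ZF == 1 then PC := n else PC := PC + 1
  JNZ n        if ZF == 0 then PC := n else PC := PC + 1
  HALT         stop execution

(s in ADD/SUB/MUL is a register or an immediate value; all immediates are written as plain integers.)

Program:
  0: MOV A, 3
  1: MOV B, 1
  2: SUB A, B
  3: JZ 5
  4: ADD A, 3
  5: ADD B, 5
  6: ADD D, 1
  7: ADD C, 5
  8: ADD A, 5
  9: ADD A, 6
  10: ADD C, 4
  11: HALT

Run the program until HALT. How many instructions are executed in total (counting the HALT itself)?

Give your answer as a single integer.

Step 1: PC=0 exec 'MOV A, 3'. After: A=3 B=0 C=0 D=0 ZF=0 PC=1
Step 2: PC=1 exec 'MOV B, 1'. After: A=3 B=1 C=0 D=0 ZF=0 PC=2
Step 3: PC=2 exec 'SUB A, B'. After: A=2 B=1 C=0 D=0 ZF=0 PC=3
Step 4: PC=3 exec 'JZ 5'. After: A=2 B=1 C=0 D=0 ZF=0 PC=4
Step 5: PC=4 exec 'ADD A, 3'. After: A=5 B=1 C=0 D=0 ZF=0 PC=5
Step 6: PC=5 exec 'ADD B, 5'. After: A=5 B=6 C=0 D=0 ZF=0 PC=6
Step 7: PC=6 exec 'ADD D, 1'. After: A=5 B=6 C=0 D=1 ZF=0 PC=7
Step 8: PC=7 exec 'ADD C, 5'. After: A=5 B=6 C=5 D=1 ZF=0 PC=8
Step 9: PC=8 exec 'ADD A, 5'. After: A=10 B=6 C=5 D=1 ZF=0 PC=9
Step 10: PC=9 exec 'ADD A, 6'. After: A=16 B=6 C=5 D=1 ZF=0 PC=10
Step 11: PC=10 exec 'ADD C, 4'. After: A=16 B=6 C=9 D=1 ZF=0 PC=11
Step 12: PC=11 exec 'HALT'. After: A=16 B=6 C=9 D=1 ZF=0 PC=11 HALTED
Total instructions executed: 12

Answer: 12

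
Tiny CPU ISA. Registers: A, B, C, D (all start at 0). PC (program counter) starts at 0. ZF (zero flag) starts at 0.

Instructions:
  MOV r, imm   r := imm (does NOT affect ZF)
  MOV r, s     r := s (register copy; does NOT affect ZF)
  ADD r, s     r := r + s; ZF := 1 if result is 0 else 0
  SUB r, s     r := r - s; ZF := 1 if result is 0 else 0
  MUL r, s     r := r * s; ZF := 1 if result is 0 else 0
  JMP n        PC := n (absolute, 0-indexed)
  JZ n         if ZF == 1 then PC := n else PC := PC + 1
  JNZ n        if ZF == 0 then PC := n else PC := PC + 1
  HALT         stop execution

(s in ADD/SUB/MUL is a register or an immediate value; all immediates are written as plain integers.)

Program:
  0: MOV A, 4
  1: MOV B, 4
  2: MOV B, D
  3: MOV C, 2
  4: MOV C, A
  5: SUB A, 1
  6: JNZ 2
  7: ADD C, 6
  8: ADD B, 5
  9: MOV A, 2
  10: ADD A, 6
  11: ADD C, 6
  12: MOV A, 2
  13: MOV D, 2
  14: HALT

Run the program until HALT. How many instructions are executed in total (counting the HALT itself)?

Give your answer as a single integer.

Answer: 30

Derivation:
Step 1: PC=0 exec 'MOV A, 4'. After: A=4 B=0 C=0 D=0 ZF=0 PC=1
Step 2: PC=1 exec 'MOV B, 4'. After: A=4 B=4 C=0 D=0 ZF=0 PC=2
Step 3: PC=2 exec 'MOV B, D'. After: A=4 B=0 C=0 D=0 ZF=0 PC=3
Step 4: PC=3 exec 'MOV C, 2'. After: A=4 B=0 C=2 D=0 ZF=0 PC=4
Step 5: PC=4 exec 'MOV C, A'. After: A=4 B=0 C=4 D=0 ZF=0 PC=5
Step 6: PC=5 exec 'SUB A, 1'. After: A=3 B=0 C=4 D=0 ZF=0 PC=6
Step 7: PC=6 exec 'JNZ 2'. After: A=3 B=0 C=4 D=0 ZF=0 PC=2
Step 8: PC=2 exec 'MOV B, D'. After: A=3 B=0 C=4 D=0 ZF=0 PC=3
Step 9: PC=3 exec 'MOV C, 2'. After: A=3 B=0 C=2 D=0 ZF=0 PC=4
Step 10: PC=4 exec 'MOV C, A'. After: A=3 B=0 C=3 D=0 ZF=0 PC=5
Step 11: PC=5 exec 'SUB A, 1'. After: A=2 B=0 C=3 D=0 ZF=0 PC=6
Step 12: PC=6 exec 'JNZ 2'. After: A=2 B=0 C=3 D=0 ZF=0 PC=2
Step 13: PC=2 exec 'MOV B, D'. After: A=2 B=0 C=3 D=0 ZF=0 PC=3
Step 14: PC=3 exec 'MOV C, 2'. After: A=2 B=0 C=2 D=0 ZF=0 PC=4
Step 15: PC=4 exec 'MOV C, A'. After: A=2 B=0 C=2 D=0 ZF=0 PC=5
Step 16: PC=5 exec 'SUB A, 1'. After: A=1 B=0 C=2 D=0 ZF=0 PC=6
Step 17: PC=6 exec 'JNZ 2'. After: A=1 B=0 C=2 D=0 ZF=0 PC=2
Step 18: PC=2 exec 'MOV B, D'. After: A=1 B=0 C=2 D=0 ZF=0 PC=3
Step 19: PC=3 exec 'MOV C, 2'. After: A=1 B=0 C=2 D=0 ZF=0 PC=4
Step 20: PC=4 exec 'MOV C, A'. After: A=1 B=0 C=1 D=0 ZF=0 PC=5
Step 21: PC=5 exec 'SUB A, 1'. After: A=0 B=0 C=1 D=0 ZF=1 PC=6
Step 22: PC=6 exec 'JNZ 2'. After: A=0 B=0 C=1 D=0 ZF=1 PC=7
Step 23: PC=7 exec 'ADD C, 6'. After: A=0 B=0 C=7 D=0 ZF=0 PC=8
Step 24: PC=8 exec 'ADD B, 5'. After: A=0 B=5 C=7 D=0 ZF=0 PC=9
Step 25: PC=9 exec 'MOV A, 2'. After: A=2 B=5 C=7 D=0 ZF=0 PC=10
Step 26: PC=10 exec 'ADD A, 6'. After: A=8 B=5 C=7 D=0 ZF=0 PC=11
Step 27: PC=11 exec 'ADD C, 6'. After: A=8 B=5 C=13 D=0 ZF=0 PC=12
Step 28: PC=12 exec 'MOV A, 2'. After: A=2 B=5 C=13 D=0 ZF=0 PC=13
Step 29: PC=13 exec 'MOV D, 2'. After: A=2 B=5 C=13 D=2 ZF=0 PC=14
Step 30: PC=14 exec 'HALT'. After: A=2 B=5 C=13 D=2 ZF=0 PC=14 HALTED
Total instructions executed: 30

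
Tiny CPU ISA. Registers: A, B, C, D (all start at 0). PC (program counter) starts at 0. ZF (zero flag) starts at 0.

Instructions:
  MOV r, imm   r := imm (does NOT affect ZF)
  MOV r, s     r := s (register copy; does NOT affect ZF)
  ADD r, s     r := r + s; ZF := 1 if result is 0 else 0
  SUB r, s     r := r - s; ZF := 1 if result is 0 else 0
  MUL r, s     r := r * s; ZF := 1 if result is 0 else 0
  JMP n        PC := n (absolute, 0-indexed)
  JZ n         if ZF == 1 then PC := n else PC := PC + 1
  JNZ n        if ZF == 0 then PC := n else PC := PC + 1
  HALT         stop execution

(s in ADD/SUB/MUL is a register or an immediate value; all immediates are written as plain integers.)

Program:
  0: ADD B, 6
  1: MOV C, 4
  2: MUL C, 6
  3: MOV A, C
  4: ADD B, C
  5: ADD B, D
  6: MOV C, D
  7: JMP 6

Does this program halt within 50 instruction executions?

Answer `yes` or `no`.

Answer: no

Derivation:
Step 1: PC=0 exec 'ADD B, 6'. After: A=0 B=6 C=0 D=0 ZF=0 PC=1
Step 2: PC=1 exec 'MOV C, 4'. After: A=0 B=6 C=4 D=0 ZF=0 PC=2
Step 3: PC=2 exec 'MUL C, 6'. After: A=0 B=6 C=24 D=0 ZF=0 PC=3
Step 4: PC=3 exec 'MOV A, C'. After: A=24 B=6 C=24 D=0 ZF=0 PC=4
Step 5: PC=4 exec 'ADD B, C'. After: A=24 B=30 C=24 D=0 ZF=0 PC=5
Step 6: PC=5 exec 'ADD B, D'. After: A=24 B=30 C=24 D=0 ZF=0 PC=6
Step 7: PC=6 exec 'MOV C, D'. After: A=24 B=30 C=0 D=0 ZF=0 PC=7
Step 8: PC=7 exec 'JMP 6'. After: A=24 B=30 C=0 D=0 ZF=0 PC=6
Step 9: PC=6 exec 'MOV C, D'. After: A=24 B=30 C=0 D=0 ZF=0 PC=7
State after step 9 equals state after step 7: the program is in a cycle of length 2 and will never halt.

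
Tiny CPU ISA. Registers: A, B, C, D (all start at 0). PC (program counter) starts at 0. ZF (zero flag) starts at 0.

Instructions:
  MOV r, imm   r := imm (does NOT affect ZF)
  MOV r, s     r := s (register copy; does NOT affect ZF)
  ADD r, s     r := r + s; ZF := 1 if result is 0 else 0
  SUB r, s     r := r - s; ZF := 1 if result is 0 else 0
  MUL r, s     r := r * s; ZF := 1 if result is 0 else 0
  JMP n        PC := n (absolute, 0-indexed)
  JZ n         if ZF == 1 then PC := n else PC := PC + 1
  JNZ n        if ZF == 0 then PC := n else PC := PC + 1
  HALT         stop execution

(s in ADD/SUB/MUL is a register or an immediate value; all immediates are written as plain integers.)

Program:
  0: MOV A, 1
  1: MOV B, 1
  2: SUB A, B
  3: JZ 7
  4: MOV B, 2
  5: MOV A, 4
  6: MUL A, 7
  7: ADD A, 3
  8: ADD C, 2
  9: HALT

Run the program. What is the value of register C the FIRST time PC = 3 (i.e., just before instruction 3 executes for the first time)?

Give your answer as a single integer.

Step 1: PC=0 exec 'MOV A, 1'. After: A=1 B=0 C=0 D=0 ZF=0 PC=1
Step 2: PC=1 exec 'MOV B, 1'. After: A=1 B=1 C=0 D=0 ZF=0 PC=2
Step 3: PC=2 exec 'SUB A, B'. After: A=0 B=1 C=0 D=0 ZF=1 PC=3
First time PC=3: C=0

0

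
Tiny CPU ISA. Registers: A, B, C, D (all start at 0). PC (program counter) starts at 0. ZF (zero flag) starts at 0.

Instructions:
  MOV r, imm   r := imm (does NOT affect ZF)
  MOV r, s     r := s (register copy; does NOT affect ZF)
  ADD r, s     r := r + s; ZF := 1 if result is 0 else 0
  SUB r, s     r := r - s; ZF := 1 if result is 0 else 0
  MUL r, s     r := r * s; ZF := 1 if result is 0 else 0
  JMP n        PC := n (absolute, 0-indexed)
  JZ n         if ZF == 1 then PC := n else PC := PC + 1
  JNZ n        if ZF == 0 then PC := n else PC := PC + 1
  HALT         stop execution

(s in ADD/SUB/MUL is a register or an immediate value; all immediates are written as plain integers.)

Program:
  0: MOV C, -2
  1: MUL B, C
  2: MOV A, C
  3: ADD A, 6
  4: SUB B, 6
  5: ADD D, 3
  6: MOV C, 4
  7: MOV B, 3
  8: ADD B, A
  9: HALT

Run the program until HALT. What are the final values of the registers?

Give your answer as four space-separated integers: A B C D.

Answer: 4 7 4 3

Derivation:
Step 1: PC=0 exec 'MOV C, -2'. After: A=0 B=0 C=-2 D=0 ZF=0 PC=1
Step 2: PC=1 exec 'MUL B, C'. After: A=0 B=0 C=-2 D=0 ZF=1 PC=2
Step 3: PC=2 exec 'MOV A, C'. After: A=-2 B=0 C=-2 D=0 ZF=1 PC=3
Step 4: PC=3 exec 'ADD A, 6'. After: A=4 B=0 C=-2 D=0 ZF=0 PC=4
Step 5: PC=4 exec 'SUB B, 6'. After: A=4 B=-6 C=-2 D=0 ZF=0 PC=5
Step 6: PC=5 exec 'ADD D, 3'. After: A=4 B=-6 C=-2 D=3 ZF=0 PC=6
Step 7: PC=6 exec 'MOV C, 4'. After: A=4 B=-6 C=4 D=3 ZF=0 PC=7
Step 8: PC=7 exec 'MOV B, 3'. After: A=4 B=3 C=4 D=3 ZF=0 PC=8
Step 9: PC=8 exec 'ADD B, A'. After: A=4 B=7 C=4 D=3 ZF=0 PC=9
Step 10: PC=9 exec 'HALT'. After: A=4 B=7 C=4 D=3 ZF=0 PC=9 HALTED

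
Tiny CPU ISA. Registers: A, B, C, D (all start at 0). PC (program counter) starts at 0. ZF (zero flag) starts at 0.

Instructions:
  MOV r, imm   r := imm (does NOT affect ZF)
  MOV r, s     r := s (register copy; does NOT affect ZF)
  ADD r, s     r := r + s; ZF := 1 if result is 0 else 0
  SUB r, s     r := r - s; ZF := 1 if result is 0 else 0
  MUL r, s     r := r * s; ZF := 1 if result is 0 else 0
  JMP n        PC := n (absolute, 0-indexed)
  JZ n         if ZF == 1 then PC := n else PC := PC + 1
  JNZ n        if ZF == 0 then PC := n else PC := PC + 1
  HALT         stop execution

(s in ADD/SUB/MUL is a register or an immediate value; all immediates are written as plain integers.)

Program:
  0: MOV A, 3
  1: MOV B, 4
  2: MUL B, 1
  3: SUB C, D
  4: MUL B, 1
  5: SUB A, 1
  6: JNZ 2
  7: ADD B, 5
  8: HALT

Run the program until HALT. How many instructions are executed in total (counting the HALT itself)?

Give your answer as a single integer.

Answer: 19

Derivation:
Step 1: PC=0 exec 'MOV A, 3'. After: A=3 B=0 C=0 D=0 ZF=0 PC=1
Step 2: PC=1 exec 'MOV B, 4'. After: A=3 B=4 C=0 D=0 ZF=0 PC=2
Step 3: PC=2 exec 'MUL B, 1'. After: A=3 B=4 C=0 D=0 ZF=0 PC=3
Step 4: PC=3 exec 'SUB C, D'. After: A=3 B=4 C=0 D=0 ZF=1 PC=4
Step 5: PC=4 exec 'MUL B, 1'. After: A=3 B=4 C=0 D=0 ZF=0 PC=5
Step 6: PC=5 exec 'SUB A, 1'. After: A=2 B=4 C=0 D=0 ZF=0 PC=6
Step 7: PC=6 exec 'JNZ 2'. After: A=2 B=4 C=0 D=0 ZF=0 PC=2
Step 8: PC=2 exec 'MUL B, 1'. After: A=2 B=4 C=0 D=0 ZF=0 PC=3
Step 9: PC=3 exec 'SUB C, D'. After: A=2 B=4 C=0 D=0 ZF=1 PC=4
Step 10: PC=4 exec 'MUL B, 1'. After: A=2 B=4 C=0 D=0 ZF=0 PC=5
Step 11: PC=5 exec 'SUB A, 1'. After: A=1 B=4 C=0 D=0 ZF=0 PC=6
Step 12: PC=6 exec 'JNZ 2'. After: A=1 B=4 C=0 D=0 ZF=0 PC=2
Step 13: PC=2 exec 'MUL B, 1'. After: A=1 B=4 C=0 D=0 ZF=0 PC=3
Step 14: PC=3 exec 'SUB C, D'. After: A=1 B=4 C=0 D=0 ZF=1 PC=4
Step 15: PC=4 exec 'MUL B, 1'. After: A=1 B=4 C=0 D=0 ZF=0 PC=5
Step 16: PC=5 exec 'SUB A, 1'. After: A=0 B=4 C=0 D=0 ZF=1 PC=6
Step 17: PC=6 exec 'JNZ 2'. After: A=0 B=4 C=0 D=0 ZF=1 PC=7
Step 18: PC=7 exec 'ADD B, 5'. After: A=0 B=9 C=0 D=0 ZF=0 PC=8
Step 19: PC=8 exec 'HALT'. After: A=0 B=9 C=0 D=0 ZF=0 PC=8 HALTED
Total instructions executed: 19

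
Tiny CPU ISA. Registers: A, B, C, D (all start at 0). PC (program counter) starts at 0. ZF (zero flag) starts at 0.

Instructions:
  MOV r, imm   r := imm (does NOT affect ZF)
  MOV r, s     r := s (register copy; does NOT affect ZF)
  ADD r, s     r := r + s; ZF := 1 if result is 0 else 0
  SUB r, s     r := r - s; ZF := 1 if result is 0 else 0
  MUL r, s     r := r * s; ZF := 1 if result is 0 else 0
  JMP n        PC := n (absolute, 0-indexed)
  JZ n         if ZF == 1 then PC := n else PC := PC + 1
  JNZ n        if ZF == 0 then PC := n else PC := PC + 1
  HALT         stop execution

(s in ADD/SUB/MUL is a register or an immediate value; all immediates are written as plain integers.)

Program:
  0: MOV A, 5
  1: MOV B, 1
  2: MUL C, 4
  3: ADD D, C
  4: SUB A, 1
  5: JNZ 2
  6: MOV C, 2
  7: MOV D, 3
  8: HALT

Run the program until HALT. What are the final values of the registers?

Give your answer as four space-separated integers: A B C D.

Step 1: PC=0 exec 'MOV A, 5'. After: A=5 B=0 C=0 D=0 ZF=0 PC=1
Step 2: PC=1 exec 'MOV B, 1'. After: A=5 B=1 C=0 D=0 ZF=0 PC=2
Step 3: PC=2 exec 'MUL C, 4'. After: A=5 B=1 C=0 D=0 ZF=1 PC=3
Step 4: PC=3 exec 'ADD D, C'. After: A=5 B=1 C=0 D=0 ZF=1 PC=4
Step 5: PC=4 exec 'SUB A, 1'. After: A=4 B=1 C=0 D=0 ZF=0 PC=5
Step 6: PC=5 exec 'JNZ 2'. After: A=4 B=1 C=0 D=0 ZF=0 PC=2
Step 7: PC=2 exec 'MUL C, 4'. After: A=4 B=1 C=0 D=0 ZF=1 PC=3
Step 8: PC=3 exec 'ADD D, C'. After: A=4 B=1 C=0 D=0 ZF=1 PC=4
Step 9: PC=4 exec 'SUB A, 1'. After: A=3 B=1 C=0 D=0 ZF=0 PC=5
Step 10: PC=5 exec 'JNZ 2'. After: A=3 B=1 C=0 D=0 ZF=0 PC=2
Step 11: PC=2 exec 'MUL C, 4'. After: A=3 B=1 C=0 D=0 ZF=1 PC=3
Step 12: PC=3 exec 'ADD D, C'. After: A=3 B=1 C=0 D=0 ZF=1 PC=4
Step 13: PC=4 exec 'SUB A, 1'. After: A=2 B=1 C=0 D=0 ZF=0 PC=5
Step 14: PC=5 exec 'JNZ 2'. After: A=2 B=1 C=0 D=0 ZF=0 PC=2
Step 15: PC=2 exec 'MUL C, 4'. After: A=2 B=1 C=0 D=0 ZF=1 PC=3
Step 16: PC=3 exec 'ADD D, C'. After: A=2 B=1 C=0 D=0 ZF=1 PC=4
Step 17: PC=4 exec 'SUB A, 1'. After: A=1 B=1 C=0 D=0 ZF=0 PC=5
Step 18: PC=5 exec 'JNZ 2'. After: A=1 B=1 C=0 D=0 ZF=0 PC=2
Step 19: PC=2 exec 'MUL C, 4'. After: A=1 B=1 C=0 D=0 ZF=1 PC=3
Step 20: PC=3 exec 'ADD D, C'. After: A=1 B=1 C=0 D=0 ZF=1 PC=4
Step 21: PC=4 exec 'SUB A, 1'. After: A=0 B=1 C=0 D=0 ZF=1 PC=5
Step 22: PC=5 exec 'JNZ 2'. After: A=0 B=1 C=0 D=0 ZF=1 PC=6
Step 23: PC=6 exec 'MOV C, 2'. After: A=0 B=1 C=2 D=0 ZF=1 PC=7
Step 24: PC=7 exec 'MOV D, 3'. After: A=0 B=1 C=2 D=3 ZF=1 PC=8
Step 25: PC=8 exec 'HALT'. After: A=0 B=1 C=2 D=3 ZF=1 PC=8 HALTED

Answer: 0 1 2 3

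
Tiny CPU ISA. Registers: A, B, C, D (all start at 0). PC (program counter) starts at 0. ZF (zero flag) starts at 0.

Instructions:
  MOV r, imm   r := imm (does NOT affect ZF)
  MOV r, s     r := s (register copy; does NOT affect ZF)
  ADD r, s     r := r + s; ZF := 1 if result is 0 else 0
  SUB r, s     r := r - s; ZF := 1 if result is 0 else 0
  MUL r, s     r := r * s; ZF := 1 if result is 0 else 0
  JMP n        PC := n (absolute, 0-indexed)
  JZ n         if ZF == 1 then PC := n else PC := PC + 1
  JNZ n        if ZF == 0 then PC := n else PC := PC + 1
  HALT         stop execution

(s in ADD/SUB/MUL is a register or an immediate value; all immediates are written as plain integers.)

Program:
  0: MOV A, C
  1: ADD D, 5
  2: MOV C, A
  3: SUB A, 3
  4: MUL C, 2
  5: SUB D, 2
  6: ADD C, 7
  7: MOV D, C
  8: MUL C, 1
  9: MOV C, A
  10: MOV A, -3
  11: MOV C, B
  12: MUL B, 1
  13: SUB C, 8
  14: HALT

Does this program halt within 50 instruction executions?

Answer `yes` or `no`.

Step 1: PC=0 exec 'MOV A, C'. After: A=0 B=0 C=0 D=0 ZF=0 PC=1
Step 2: PC=1 exec 'ADD D, 5'. After: A=0 B=0 C=0 D=5 ZF=0 PC=2
Step 3: PC=2 exec 'MOV C, A'. After: A=0 B=0 C=0 D=5 ZF=0 PC=3
Step 4: PC=3 exec 'SUB A, 3'. After: A=-3 B=0 C=0 D=5 ZF=0 PC=4
Step 5: PC=4 exec 'MUL C, 2'. After: A=-3 B=0 C=0 D=5 ZF=1 PC=5
Step 6: PC=5 exec 'SUB D, 2'. After: A=-3 B=0 C=0 D=3 ZF=0 PC=6
Step 7: PC=6 exec 'ADD C, 7'. After: A=-3 B=0 C=7 D=3 ZF=0 PC=7
Step 8: PC=7 exec 'MOV D, C'. After: A=-3 B=0 C=7 D=7 ZF=0 PC=8
Step 9: PC=8 exec 'MUL C, 1'. After: A=-3 B=0 C=7 D=7 ZF=0 PC=9
Step 10: PC=9 exec 'MOV C, A'. After: A=-3 B=0 C=-3 D=7 ZF=0 PC=10
Step 11: PC=10 exec 'MOV A, -3'. After: A=-3 B=0 C=-3 D=7 ZF=0 PC=11
Step 12: PC=11 exec 'MOV C, B'. After: A=-3 B=0 C=0 D=7 ZF=0 PC=12
Step 13: PC=12 exec 'MUL B, 1'. After: A=-3 B=0 C=0 D=7 ZF=1 PC=13
Step 14: PC=13 exec 'SUB C, 8'. After: A=-3 B=0 C=-8 D=7 ZF=0 PC=14
Step 15: PC=14 exec 'HALT'. After: A=-3 B=0 C=-8 D=7 ZF=0 PC=14 HALTED

Answer: yes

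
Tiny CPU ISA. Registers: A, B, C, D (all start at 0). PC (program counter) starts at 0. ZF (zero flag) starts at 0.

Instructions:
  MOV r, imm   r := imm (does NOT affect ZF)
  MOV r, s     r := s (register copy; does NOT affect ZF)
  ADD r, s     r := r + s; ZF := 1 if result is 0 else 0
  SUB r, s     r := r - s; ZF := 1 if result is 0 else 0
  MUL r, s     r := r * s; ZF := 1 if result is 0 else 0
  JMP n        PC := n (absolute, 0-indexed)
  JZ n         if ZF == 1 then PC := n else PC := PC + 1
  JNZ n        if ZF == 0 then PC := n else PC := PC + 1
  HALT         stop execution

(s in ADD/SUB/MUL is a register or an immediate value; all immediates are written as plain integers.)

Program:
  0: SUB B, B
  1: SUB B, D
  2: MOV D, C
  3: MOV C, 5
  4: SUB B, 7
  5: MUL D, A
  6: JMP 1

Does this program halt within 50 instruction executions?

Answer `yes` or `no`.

Step 1: PC=0 exec 'SUB B, B'. After: A=0 B=0 C=0 D=0 ZF=1 PC=1
Step 2: PC=1 exec 'SUB B, D'. After: A=0 B=0 C=0 D=0 ZF=1 PC=2
Step 3: PC=2 exec 'MOV D, C'. After: A=0 B=0 C=0 D=0 ZF=1 PC=3
Step 4: PC=3 exec 'MOV C, 5'. After: A=0 B=0 C=5 D=0 ZF=1 PC=4
Step 5: PC=4 exec 'SUB B, 7'. After: A=0 B=-7 C=5 D=0 ZF=0 PC=5
Step 6: PC=5 exec 'MUL D, A'. After: A=0 B=-7 C=5 D=0 ZF=1 PC=6
Step 7: PC=6 exec 'JMP 1'. After: A=0 B=-7 C=5 D=0 ZF=1 PC=1
Step 8: PC=1 exec 'SUB B, D'. After: A=0 B=-7 C=5 D=0 ZF=0 PC=2
Step 9: PC=2 exec 'MOV D, C'. After: A=0 B=-7 C=5 D=5 ZF=0 PC=3
Step 10: PC=3 exec 'MOV C, 5'. After: A=0 B=-7 C=5 D=5 ZF=0 PC=4
Step 11: PC=4 exec 'SUB B, 7'. After: A=0 B=-14 C=5 D=5 ZF=0 PC=5
Step 12: PC=5 exec 'MUL D, A'. After: A=0 B=-14 C=5 D=0 ZF=1 PC=6
Step 13: PC=6 exec 'JMP 1'. After: A=0 B=-14 C=5 D=0 ZF=1 PC=1
Step 14: PC=1 exec 'SUB B, D'. After: A=0 B=-14 C=5 D=0 ZF=0 PC=2
Step 15: PC=2 exec 'MOV D, C'. After: A=0 B=-14 C=5 D=5 ZF=0 PC=3
After 50 steps: not halted. PC revisits the same instructions with no path to HALT; will never halt.

Answer: no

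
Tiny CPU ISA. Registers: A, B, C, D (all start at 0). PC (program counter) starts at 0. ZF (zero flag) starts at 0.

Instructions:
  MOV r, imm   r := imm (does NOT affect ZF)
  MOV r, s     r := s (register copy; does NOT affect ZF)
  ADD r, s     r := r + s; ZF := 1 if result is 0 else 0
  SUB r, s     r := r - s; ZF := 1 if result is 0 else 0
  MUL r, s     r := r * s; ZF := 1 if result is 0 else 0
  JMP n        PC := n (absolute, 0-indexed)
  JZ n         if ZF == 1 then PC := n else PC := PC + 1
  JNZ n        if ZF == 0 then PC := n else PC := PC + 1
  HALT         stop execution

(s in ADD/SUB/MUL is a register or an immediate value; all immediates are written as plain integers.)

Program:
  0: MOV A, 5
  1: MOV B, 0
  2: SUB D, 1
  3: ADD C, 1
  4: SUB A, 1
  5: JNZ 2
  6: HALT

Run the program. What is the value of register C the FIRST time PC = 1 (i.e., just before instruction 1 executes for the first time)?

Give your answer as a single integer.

Step 1: PC=0 exec 'MOV A, 5'. After: A=5 B=0 C=0 D=0 ZF=0 PC=1
First time PC=1: C=0

0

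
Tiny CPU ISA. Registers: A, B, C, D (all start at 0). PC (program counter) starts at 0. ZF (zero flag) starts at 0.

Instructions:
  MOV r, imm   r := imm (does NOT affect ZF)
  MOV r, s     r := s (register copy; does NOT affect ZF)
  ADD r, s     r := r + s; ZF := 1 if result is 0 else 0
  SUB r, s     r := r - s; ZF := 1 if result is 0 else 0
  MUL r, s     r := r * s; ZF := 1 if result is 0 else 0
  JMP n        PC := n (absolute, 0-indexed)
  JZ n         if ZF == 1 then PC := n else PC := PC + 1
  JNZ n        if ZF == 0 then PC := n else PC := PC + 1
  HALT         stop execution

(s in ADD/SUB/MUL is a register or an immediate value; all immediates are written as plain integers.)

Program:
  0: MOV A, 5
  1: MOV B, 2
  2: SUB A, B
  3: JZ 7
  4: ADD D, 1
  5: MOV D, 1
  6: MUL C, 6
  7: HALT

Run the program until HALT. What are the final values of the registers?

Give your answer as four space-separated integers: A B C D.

Step 1: PC=0 exec 'MOV A, 5'. After: A=5 B=0 C=0 D=0 ZF=0 PC=1
Step 2: PC=1 exec 'MOV B, 2'. After: A=5 B=2 C=0 D=0 ZF=0 PC=2
Step 3: PC=2 exec 'SUB A, B'. After: A=3 B=2 C=0 D=0 ZF=0 PC=3
Step 4: PC=3 exec 'JZ 7'. After: A=3 B=2 C=0 D=0 ZF=0 PC=4
Step 5: PC=4 exec 'ADD D, 1'. After: A=3 B=2 C=0 D=1 ZF=0 PC=5
Step 6: PC=5 exec 'MOV D, 1'. After: A=3 B=2 C=0 D=1 ZF=0 PC=6
Step 7: PC=6 exec 'MUL C, 6'. After: A=3 B=2 C=0 D=1 ZF=1 PC=7
Step 8: PC=7 exec 'HALT'. After: A=3 B=2 C=0 D=1 ZF=1 PC=7 HALTED

Answer: 3 2 0 1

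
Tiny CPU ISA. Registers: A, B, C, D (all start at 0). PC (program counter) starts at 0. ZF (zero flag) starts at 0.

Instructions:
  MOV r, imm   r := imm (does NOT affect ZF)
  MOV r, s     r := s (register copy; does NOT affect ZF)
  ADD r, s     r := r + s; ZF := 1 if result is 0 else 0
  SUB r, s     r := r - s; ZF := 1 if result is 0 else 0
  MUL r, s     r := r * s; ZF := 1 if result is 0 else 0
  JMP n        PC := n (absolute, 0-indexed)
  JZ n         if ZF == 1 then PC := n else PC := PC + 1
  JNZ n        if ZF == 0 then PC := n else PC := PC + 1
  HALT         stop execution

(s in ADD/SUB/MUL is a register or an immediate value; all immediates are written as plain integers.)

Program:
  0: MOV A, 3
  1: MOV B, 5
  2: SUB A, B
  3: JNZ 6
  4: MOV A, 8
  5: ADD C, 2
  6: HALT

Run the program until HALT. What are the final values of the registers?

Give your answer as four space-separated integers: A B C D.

Step 1: PC=0 exec 'MOV A, 3'. After: A=3 B=0 C=0 D=0 ZF=0 PC=1
Step 2: PC=1 exec 'MOV B, 5'. After: A=3 B=5 C=0 D=0 ZF=0 PC=2
Step 3: PC=2 exec 'SUB A, B'. After: A=-2 B=5 C=0 D=0 ZF=0 PC=3
Step 4: PC=3 exec 'JNZ 6'. After: A=-2 B=5 C=0 D=0 ZF=0 PC=6
Step 5: PC=6 exec 'HALT'. After: A=-2 B=5 C=0 D=0 ZF=0 PC=6 HALTED

Answer: -2 5 0 0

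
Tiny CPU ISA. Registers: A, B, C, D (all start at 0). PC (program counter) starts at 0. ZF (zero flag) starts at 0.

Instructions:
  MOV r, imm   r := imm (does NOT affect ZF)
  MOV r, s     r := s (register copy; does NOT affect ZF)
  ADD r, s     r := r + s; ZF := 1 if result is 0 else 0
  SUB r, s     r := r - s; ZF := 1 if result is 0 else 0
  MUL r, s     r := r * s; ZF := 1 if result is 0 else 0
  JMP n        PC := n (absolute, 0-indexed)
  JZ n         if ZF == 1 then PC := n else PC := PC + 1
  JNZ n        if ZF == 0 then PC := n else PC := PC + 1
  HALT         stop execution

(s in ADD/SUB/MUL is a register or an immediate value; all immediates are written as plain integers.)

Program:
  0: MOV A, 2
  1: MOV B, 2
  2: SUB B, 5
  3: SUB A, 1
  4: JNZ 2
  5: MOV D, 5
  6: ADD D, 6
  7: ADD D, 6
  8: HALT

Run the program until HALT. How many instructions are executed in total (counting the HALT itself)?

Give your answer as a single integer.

Step 1: PC=0 exec 'MOV A, 2'. After: A=2 B=0 C=0 D=0 ZF=0 PC=1
Step 2: PC=1 exec 'MOV B, 2'. After: A=2 B=2 C=0 D=0 ZF=0 PC=2
Step 3: PC=2 exec 'SUB B, 5'. After: A=2 B=-3 C=0 D=0 ZF=0 PC=3
Step 4: PC=3 exec 'SUB A, 1'. After: A=1 B=-3 C=0 D=0 ZF=0 PC=4
Step 5: PC=4 exec 'JNZ 2'. After: A=1 B=-3 C=0 D=0 ZF=0 PC=2
Step 6: PC=2 exec 'SUB B, 5'. After: A=1 B=-8 C=0 D=0 ZF=0 PC=3
Step 7: PC=3 exec 'SUB A, 1'. After: A=0 B=-8 C=0 D=0 ZF=1 PC=4
Step 8: PC=4 exec 'JNZ 2'. After: A=0 B=-8 C=0 D=0 ZF=1 PC=5
Step 9: PC=5 exec 'MOV D, 5'. After: A=0 B=-8 C=0 D=5 ZF=1 PC=6
Step 10: PC=6 exec 'ADD D, 6'. After: A=0 B=-8 C=0 D=11 ZF=0 PC=7
Step 11: PC=7 exec 'ADD D, 6'. After: A=0 B=-8 C=0 D=17 ZF=0 PC=8
Step 12: PC=8 exec 'HALT'. After: A=0 B=-8 C=0 D=17 ZF=0 PC=8 HALTED
Total instructions executed: 12

Answer: 12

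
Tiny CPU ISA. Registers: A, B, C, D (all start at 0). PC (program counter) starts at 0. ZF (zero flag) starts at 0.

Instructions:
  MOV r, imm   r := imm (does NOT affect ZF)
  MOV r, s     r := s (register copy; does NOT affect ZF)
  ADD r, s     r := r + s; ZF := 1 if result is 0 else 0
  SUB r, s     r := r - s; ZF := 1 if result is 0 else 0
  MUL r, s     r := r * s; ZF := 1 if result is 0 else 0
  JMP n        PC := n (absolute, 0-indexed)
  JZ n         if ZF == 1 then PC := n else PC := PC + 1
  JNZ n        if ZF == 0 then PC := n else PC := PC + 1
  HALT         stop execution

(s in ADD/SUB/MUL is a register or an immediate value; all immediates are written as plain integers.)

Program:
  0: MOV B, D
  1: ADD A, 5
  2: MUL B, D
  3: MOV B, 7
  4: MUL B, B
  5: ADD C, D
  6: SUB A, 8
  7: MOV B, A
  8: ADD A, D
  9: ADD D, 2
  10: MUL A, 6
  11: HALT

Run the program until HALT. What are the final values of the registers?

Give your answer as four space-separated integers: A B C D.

Answer: -18 -3 0 2

Derivation:
Step 1: PC=0 exec 'MOV B, D'. After: A=0 B=0 C=0 D=0 ZF=0 PC=1
Step 2: PC=1 exec 'ADD A, 5'. After: A=5 B=0 C=0 D=0 ZF=0 PC=2
Step 3: PC=2 exec 'MUL B, D'. After: A=5 B=0 C=0 D=0 ZF=1 PC=3
Step 4: PC=3 exec 'MOV B, 7'. After: A=5 B=7 C=0 D=0 ZF=1 PC=4
Step 5: PC=4 exec 'MUL B, B'. After: A=5 B=49 C=0 D=0 ZF=0 PC=5
Step 6: PC=5 exec 'ADD C, D'. After: A=5 B=49 C=0 D=0 ZF=1 PC=6
Step 7: PC=6 exec 'SUB A, 8'. After: A=-3 B=49 C=0 D=0 ZF=0 PC=7
Step 8: PC=7 exec 'MOV B, A'. After: A=-3 B=-3 C=0 D=0 ZF=0 PC=8
Step 9: PC=8 exec 'ADD A, D'. After: A=-3 B=-3 C=0 D=0 ZF=0 PC=9
Step 10: PC=9 exec 'ADD D, 2'. After: A=-3 B=-3 C=0 D=2 ZF=0 PC=10
Step 11: PC=10 exec 'MUL A, 6'. After: A=-18 B=-3 C=0 D=2 ZF=0 PC=11
Step 12: PC=11 exec 'HALT'. After: A=-18 B=-3 C=0 D=2 ZF=0 PC=11 HALTED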